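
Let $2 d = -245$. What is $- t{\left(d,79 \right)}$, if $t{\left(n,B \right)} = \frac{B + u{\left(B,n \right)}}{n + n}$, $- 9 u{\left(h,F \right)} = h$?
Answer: $\frac{632}{2205} \approx 0.28662$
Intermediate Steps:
$d = - \frac{245}{2}$ ($d = \frac{1}{2} \left(-245\right) = - \frac{245}{2} \approx -122.5$)
$u{\left(h,F \right)} = - \frac{h}{9}$
$t{\left(n,B \right)} = \frac{4 B}{9 n}$ ($t{\left(n,B \right)} = \frac{B - \frac{B}{9}}{n + n} = \frac{\frac{8}{9} B}{2 n} = \frac{8 B}{9} \frac{1}{2 n} = \frac{4 B}{9 n}$)
$- t{\left(d,79 \right)} = - \frac{4 \cdot 79}{9 \left(- \frac{245}{2}\right)} = - \frac{4 \cdot 79 \left(-2\right)}{9 \cdot 245} = \left(-1\right) \left(- \frac{632}{2205}\right) = \frac{632}{2205}$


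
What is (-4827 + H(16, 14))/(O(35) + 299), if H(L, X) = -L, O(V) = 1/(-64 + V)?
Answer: -140447/8670 ≈ -16.199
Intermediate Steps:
(-4827 + H(16, 14))/(O(35) + 299) = (-4827 - 1*16)/(1/(-64 + 35) + 299) = (-4827 - 16)/(1/(-29) + 299) = -4843/(-1/29 + 299) = -4843/8670/29 = -4843*29/8670 = -140447/8670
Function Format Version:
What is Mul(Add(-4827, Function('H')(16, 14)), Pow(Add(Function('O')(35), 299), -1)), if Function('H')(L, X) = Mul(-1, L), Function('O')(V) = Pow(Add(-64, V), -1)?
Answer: Rational(-140447, 8670) ≈ -16.199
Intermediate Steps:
Mul(Add(-4827, Function('H')(16, 14)), Pow(Add(Function('O')(35), 299), -1)) = Mul(Add(-4827, Mul(-1, 16)), Pow(Add(Pow(Add(-64, 35), -1), 299), -1)) = Mul(Add(-4827, -16), Pow(Add(Pow(-29, -1), 299), -1)) = Mul(-4843, Pow(Add(Rational(-1, 29), 299), -1)) = Mul(-4843, Pow(Rational(8670, 29), -1)) = Mul(-4843, Rational(29, 8670)) = Rational(-140447, 8670)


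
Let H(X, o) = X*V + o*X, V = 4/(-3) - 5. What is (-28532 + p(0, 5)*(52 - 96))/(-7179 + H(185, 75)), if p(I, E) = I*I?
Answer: -85596/16573 ≈ -5.1648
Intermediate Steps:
V = -19/3 (V = 4*(-1/3) - 5 = -4/3 - 5 = -19/3 ≈ -6.3333)
p(I, E) = I**2
H(X, o) = -19*X/3 + X*o (H(X, o) = X*(-19/3) + o*X = -19*X/3 + X*o)
(-28532 + p(0, 5)*(52 - 96))/(-7179 + H(185, 75)) = (-28532 + 0**2*(52 - 96))/(-7179 + (1/3)*185*(-19 + 3*75)) = (-28532 + 0*(-44))/(-7179 + (1/3)*185*(-19 + 225)) = (-28532 + 0)/(-7179 + (1/3)*185*206) = -28532/(-7179 + 38110/3) = -28532/16573/3 = -28532*3/16573 = -85596/16573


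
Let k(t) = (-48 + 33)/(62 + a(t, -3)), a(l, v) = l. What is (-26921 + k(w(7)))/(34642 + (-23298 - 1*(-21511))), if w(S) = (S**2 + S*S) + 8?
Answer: -1507581/1839880 ≈ -0.81939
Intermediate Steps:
w(S) = 8 + 2*S**2 (w(S) = (S**2 + S**2) + 8 = 2*S**2 + 8 = 8 + 2*S**2)
k(t) = -15/(62 + t) (k(t) = (-48 + 33)/(62 + t) = -15/(62 + t))
(-26921 + k(w(7)))/(34642 + (-23298 - 1*(-21511))) = (-26921 - 15/(62 + (8 + 2*7**2)))/(34642 + (-23298 - 1*(-21511))) = (-26921 - 15/(62 + (8 + 2*49)))/(34642 + (-23298 + 21511)) = (-26921 - 15/(62 + (8 + 98)))/(34642 - 1787) = (-26921 - 15/(62 + 106))/32855 = (-26921 - 15/168)*(1/32855) = (-26921 - 15*1/168)*(1/32855) = (-26921 - 5/56)*(1/32855) = -1507581/56*1/32855 = -1507581/1839880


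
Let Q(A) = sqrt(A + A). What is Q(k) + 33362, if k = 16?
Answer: 33362 + 4*sqrt(2) ≈ 33368.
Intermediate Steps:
Q(A) = sqrt(2)*sqrt(A) (Q(A) = sqrt(2*A) = sqrt(2)*sqrt(A))
Q(k) + 33362 = sqrt(2)*sqrt(16) + 33362 = sqrt(2)*4 + 33362 = 4*sqrt(2) + 33362 = 33362 + 4*sqrt(2)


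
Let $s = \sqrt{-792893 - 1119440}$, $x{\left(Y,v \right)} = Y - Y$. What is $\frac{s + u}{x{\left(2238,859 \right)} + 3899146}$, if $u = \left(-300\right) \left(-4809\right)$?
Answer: $\frac{721350}{1949573} + \frac{i \sqrt{1912333}}{3899146} \approx 0.37 + 0.00035466 i$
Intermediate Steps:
$x{\left(Y,v \right)} = 0$
$u = 1442700$
$s = i \sqrt{1912333}$ ($s = \sqrt{-1912333} = i \sqrt{1912333} \approx 1382.9 i$)
$\frac{s + u}{x{\left(2238,859 \right)} + 3899146} = \frac{i \sqrt{1912333} + 1442700}{0 + 3899146} = \frac{1442700 + i \sqrt{1912333}}{3899146} = \left(1442700 + i \sqrt{1912333}\right) \frac{1}{3899146} = \frac{721350}{1949573} + \frac{i \sqrt{1912333}}{3899146}$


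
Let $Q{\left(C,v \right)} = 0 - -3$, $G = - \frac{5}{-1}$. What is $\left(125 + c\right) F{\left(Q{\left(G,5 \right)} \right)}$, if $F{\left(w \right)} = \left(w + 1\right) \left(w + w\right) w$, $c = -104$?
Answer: $1512$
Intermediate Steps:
$G = 5$ ($G = \left(-5\right) \left(-1\right) = 5$)
$Q{\left(C,v \right)} = 3$ ($Q{\left(C,v \right)} = 0 + 3 = 3$)
$F{\left(w \right)} = 2 w^{2} \left(1 + w\right)$ ($F{\left(w \right)} = \left(1 + w\right) 2 w w = 2 w \left(1 + w\right) w = 2 w^{2} \left(1 + w\right)$)
$\left(125 + c\right) F{\left(Q{\left(G,5 \right)} \right)} = \left(125 - 104\right) 2 \cdot 3^{2} \left(1 + 3\right) = 21 \cdot 2 \cdot 9 \cdot 4 = 21 \cdot 72 = 1512$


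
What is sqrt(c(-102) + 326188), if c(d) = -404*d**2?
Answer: 2*I*sqrt(969257) ≈ 1969.0*I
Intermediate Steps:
sqrt(c(-102) + 326188) = sqrt(-404*(-102)**2 + 326188) = sqrt(-404*10404 + 326188) = sqrt(-4203216 + 326188) = sqrt(-3877028) = 2*I*sqrt(969257)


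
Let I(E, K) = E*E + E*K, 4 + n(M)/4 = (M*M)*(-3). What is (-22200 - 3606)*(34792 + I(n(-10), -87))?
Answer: -41786107440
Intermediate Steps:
n(M) = -16 - 12*M² (n(M) = -16 + 4*((M*M)*(-3)) = -16 + 4*(M²*(-3)) = -16 + 4*(-3*M²) = -16 - 12*M²)
I(E, K) = E² + E*K
(-22200 - 3606)*(34792 + I(n(-10), -87)) = (-22200 - 3606)*(34792 + (-16 - 12*(-10)²)*((-16 - 12*(-10)²) - 87)) = -25806*(34792 + (-16 - 12*100)*((-16 - 12*100) - 87)) = -25806*(34792 + (-16 - 1200)*((-16 - 1200) - 87)) = -25806*(34792 - 1216*(-1216 - 87)) = -25806*(34792 - 1216*(-1303)) = -25806*(34792 + 1584448) = -25806*1619240 = -41786107440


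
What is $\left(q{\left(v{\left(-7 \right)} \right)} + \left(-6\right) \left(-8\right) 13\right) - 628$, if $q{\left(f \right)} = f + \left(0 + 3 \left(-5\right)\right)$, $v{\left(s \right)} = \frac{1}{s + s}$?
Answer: $- \frac{267}{14} \approx -19.071$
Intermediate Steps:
$v{\left(s \right)} = \frac{1}{2 s}$
$q{\left(f \right)} = -15 + f$ ($q{\left(f \right)} = f + \left(0 - 15\right) = f - 15 = -15 + f$)
$\left(q{\left(v{\left(-7 \right)} \right)} + \left(-6\right) \left(-8\right) 13\right) - 628 = \left(\left(-15 + \frac{1}{2 \left(-7\right)}\right) + \left(-6\right) \left(-8\right) 13\right) - 628 = \left(\left(-15 + \frac{1}{2} \left(- \frac{1}{7}\right)\right) + 48 \cdot 13\right) - 628 = \left(\left(-15 - \frac{1}{14}\right) + 624\right) - 628 = \left(- \frac{211}{14} + 624\right) - 628 = \frac{8525}{14} - 628 = - \frac{267}{14}$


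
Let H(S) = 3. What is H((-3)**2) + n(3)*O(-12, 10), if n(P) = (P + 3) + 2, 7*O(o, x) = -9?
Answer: -51/7 ≈ -7.2857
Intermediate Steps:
O(o, x) = -9/7 (O(o, x) = (1/7)*(-9) = -9/7)
n(P) = 5 + P (n(P) = (3 + P) + 2 = 5 + P)
H((-3)**2) + n(3)*O(-12, 10) = 3 + (5 + 3)*(-9/7) = 3 + 8*(-9/7) = 3 - 72/7 = -51/7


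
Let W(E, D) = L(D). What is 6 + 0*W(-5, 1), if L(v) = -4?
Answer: 6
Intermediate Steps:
W(E, D) = -4
6 + 0*W(-5, 1) = 6 + 0*(-4) = 6 + 0 = 6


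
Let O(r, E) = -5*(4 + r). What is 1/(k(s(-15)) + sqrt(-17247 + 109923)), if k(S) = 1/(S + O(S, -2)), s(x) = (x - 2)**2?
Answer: 1176/128168683775 + 2765952*sqrt(23169)/128168683775 ≈ 0.0032849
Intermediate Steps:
O(r, E) = -20 - 5*r
s(x) = (-2 + x)**2
k(S) = 1/(-20 - 4*S) (k(S) = 1/(S + (-20 - 5*S)) = 1/(-20 - 4*S))
1/(k(s(-15)) + sqrt(-17247 + 109923)) = 1/(-1/(20 + 4*(-2 - 15)**2) + sqrt(-17247 + 109923)) = 1/(-1/(20 + 4*(-17)**2) + sqrt(92676)) = 1/(-1/(20 + 4*289) + 2*sqrt(23169)) = 1/(-1/(20 + 1156) + 2*sqrt(23169)) = 1/(-1/1176 + 2*sqrt(23169))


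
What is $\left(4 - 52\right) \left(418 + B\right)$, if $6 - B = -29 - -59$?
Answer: $-18912$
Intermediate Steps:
$B = -24$ ($B = 6 - \left(-29 - -59\right) = 6 - \left(-29 + 59\right) = 6 - 30 = -24$)
$\left(4 - 52\right) \left(418 + B\right) = \left(4 - 52\right) \left(418 - 24\right) = \left(-48\right) 394 = -18912$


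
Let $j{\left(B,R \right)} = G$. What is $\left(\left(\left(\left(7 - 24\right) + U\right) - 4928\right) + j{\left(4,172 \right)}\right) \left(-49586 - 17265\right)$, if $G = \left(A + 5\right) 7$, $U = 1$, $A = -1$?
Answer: $328639516$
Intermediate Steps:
$G = 28$ ($G = \left(-1 + 5\right) 7 = 4 \cdot 7 = 28$)
$j{\left(B,R \right)} = 28$
$\left(\left(\left(\left(7 - 24\right) + U\right) - 4928\right) + j{\left(4,172 \right)}\right) \left(-49586 - 17265\right) = \left(\left(\left(\left(7 - 24\right) + 1\right) - 4928\right) + 28\right) \left(-49586 - 17265\right) = \left(\left(\left(-17 + 1\right) - 4928\right) + 28\right) \left(-66851\right) = \left(\left(-16 - 4928\right) + 28\right) \left(-66851\right) = \left(-4944 + 28\right) \left(-66851\right) = \left(-4916\right) \left(-66851\right) = 328639516$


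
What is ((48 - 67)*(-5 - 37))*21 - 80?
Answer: 16678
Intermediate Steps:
((48 - 67)*(-5 - 37))*21 - 80 = -19*(-42)*21 - 80 = 798*21 - 80 = 16758 - 80 = 16678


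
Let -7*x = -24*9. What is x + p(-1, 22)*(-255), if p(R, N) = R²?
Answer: -1569/7 ≈ -224.14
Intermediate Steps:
x = 216/7 (x = -(-24)*9/7 = -⅐*(-216) = 216/7 ≈ 30.857)
x + p(-1, 22)*(-255) = 216/7 + (-1)²*(-255) = 216/7 + 1*(-255) = 216/7 - 255 = -1569/7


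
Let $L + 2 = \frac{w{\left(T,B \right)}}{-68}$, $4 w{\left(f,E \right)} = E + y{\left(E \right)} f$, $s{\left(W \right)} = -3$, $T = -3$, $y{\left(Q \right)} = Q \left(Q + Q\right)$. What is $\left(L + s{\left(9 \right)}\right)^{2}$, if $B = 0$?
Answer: $25$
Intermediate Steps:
$y{\left(Q \right)} = 2 Q^{2}$ ($y{\left(Q \right)} = Q 2 Q = 2 Q^{2}$)
$w{\left(f,E \right)} = \frac{E}{4} + \frac{f E^{2}}{2}$ ($w{\left(f,E \right)} = \frac{E + 2 E^{2} f}{4} = \frac{E + 2 f E^{2}}{4} = \frac{E}{4} + \frac{f E^{2}}{2}$)
$L = -2$ ($L = -2 + \frac{\frac{1}{4} \cdot 0 \left(1 + 2 \cdot 0 \left(-3\right)\right)}{-68} = -2 + \frac{1}{4} \cdot 0 \left(1 + 0\right) \left(- \frac{1}{68}\right) = -2 + \frac{1}{4} \cdot 0 \cdot 1 \left(- \frac{1}{68}\right) = -2 + 0 \left(- \frac{1}{68}\right) = -2 + 0 = -2$)
$\left(L + s{\left(9 \right)}\right)^{2} = \left(-2 - 3\right)^{2} = \left(-5\right)^{2} = 25$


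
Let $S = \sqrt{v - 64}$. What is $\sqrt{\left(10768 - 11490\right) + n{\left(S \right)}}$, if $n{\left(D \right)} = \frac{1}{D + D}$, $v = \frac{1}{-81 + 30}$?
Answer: $\frac{\sqrt{-30786729800 - 6530 i \sqrt{166515}}}{6530} \approx 0.0011628 - 26.87 i$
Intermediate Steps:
$v = - \frac{1}{51}$ ($v = \frac{1}{-51} = - \frac{1}{51} \approx -0.019608$)
$S = \frac{i \sqrt{166515}}{51}$ ($S = \sqrt{- \frac{1}{51} - 64} = \sqrt{- \frac{3265}{51}} = \frac{i \sqrt{166515}}{51} \approx 8.0012 i$)
$n{\left(D \right)} = \frac{1}{2 D}$
$\sqrt{\left(10768 - 11490\right) + n{\left(S \right)}} = \sqrt{\left(10768 - 11490\right) + \frac{1}{2 \frac{i \sqrt{166515}}{51}}} = \sqrt{-722 + \frac{\left(- \frac{1}{3265}\right) i \sqrt{166515}}{2}} = \sqrt{-722 - \frac{i \sqrt{166515}}{6530}}$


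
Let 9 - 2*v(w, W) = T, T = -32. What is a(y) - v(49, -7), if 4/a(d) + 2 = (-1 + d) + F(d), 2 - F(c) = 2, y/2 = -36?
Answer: -3083/150 ≈ -20.553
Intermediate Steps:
y = -72 (y = 2*(-36) = -72)
F(c) = 0 (F(c) = 2 - 1*2 = 2 - 2 = 0)
a(d) = 4/(-3 + d) (a(d) = 4/(-2 + ((-1 + d) + 0)) = 4/(-2 + (-1 + d)) = 4/(-3 + d))
v(w, W) = 41/2 (v(w, W) = 9/2 - 1/2*(-32) = 9/2 + 16 = 41/2)
a(y) - v(49, -7) = 4/(-3 - 72) - 1*41/2 = 4/(-75) - 41/2 = 4*(-1/75) - 41/2 = -4/75 - 41/2 = -3083/150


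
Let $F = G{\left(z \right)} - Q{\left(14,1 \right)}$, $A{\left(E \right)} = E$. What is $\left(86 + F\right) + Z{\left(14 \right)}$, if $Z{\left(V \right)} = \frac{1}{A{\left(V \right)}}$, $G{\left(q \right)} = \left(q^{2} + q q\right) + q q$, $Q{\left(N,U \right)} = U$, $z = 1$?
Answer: $\frac{1233}{14} \approx 88.071$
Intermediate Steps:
$G{\left(q \right)} = 3 q^{2}$ ($G{\left(q \right)} = \left(q^{2} + q^{2}\right) + q^{2} = 2 q^{2} + q^{2} = 3 q^{2}$)
$Z{\left(V \right)} = \frac{1}{V}$
$F = 2$ ($F = 3 \cdot 1^{2} - 1 = 3 \cdot 1 - 1 = 3 - 1 = 2$)
$\left(86 + F\right) + Z{\left(14 \right)} = \left(86 + 2\right) + \frac{1}{14} = 88 + \frac{1}{14} = \frac{1233}{14}$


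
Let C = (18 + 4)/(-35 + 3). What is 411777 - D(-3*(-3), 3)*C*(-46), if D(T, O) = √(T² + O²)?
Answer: 411777 - 759*√10/8 ≈ 4.1148e+5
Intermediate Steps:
D(T, O) = √(O² + T²)
C = -11/16 (C = 22/(-32) = 22*(-1/32) = -11/16 ≈ -0.68750)
411777 - D(-3*(-3), 3)*C*(-46) = 411777 - √(3² + (-3*(-3))²)*(-11/16)*(-46) = 411777 - √(9 + 9²)*(-11/16)*(-46) = 411777 - √(9 + 81)*(-11/16)*(-46) = 411777 - √90*(-11/16)*(-46) = 411777 - (3*√10)*(-11/16)*(-46) = 411777 - (-33*√10/16)*(-46) = 411777 - 759*√10/8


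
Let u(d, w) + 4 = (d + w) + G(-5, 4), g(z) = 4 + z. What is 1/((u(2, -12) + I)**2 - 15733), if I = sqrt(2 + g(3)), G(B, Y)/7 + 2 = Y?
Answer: -1/15724 ≈ -6.3597e-5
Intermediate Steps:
G(B, Y) = -14 + 7*Y
u(d, w) = 10 + d + w (u(d, w) = -4 + ((d + w) + (-14 + 7*4)) = -4 + ((d + w) + (-14 + 28)) = -4 + ((d + w) + 14) = -4 + (14 + d + w) = 10 + d + w)
I = 3 (I = sqrt(2 + (4 + 3)) = sqrt(2 + 7) = sqrt(9) = 3)
1/((u(2, -12) + I)**2 - 15733) = 1/(((10 + 2 - 12) + 3)**2 - 15733) = 1/((0 + 3)**2 - 15733) = 1/(3**2 - 15733) = 1/(9 - 15733) = 1/(-15724) = -1/15724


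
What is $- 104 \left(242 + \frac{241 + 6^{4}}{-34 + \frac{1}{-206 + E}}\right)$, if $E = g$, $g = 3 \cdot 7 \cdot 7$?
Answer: $- \frac{41081144}{2007} \approx -20469.0$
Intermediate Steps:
$g = 147$ ($g = 21 \cdot 7 = 147$)
$E = 147$
$- 104 \left(242 + \frac{241 + 6^{4}}{-34 + \frac{1}{-206 + E}}\right) = - 104 \left(242 + \frac{241 + 6^{4}}{-34 + \frac{1}{-206 + 147}}\right) = - 104 \left(242 + \frac{241 + 1296}{-34 + \frac{1}{-59}}\right) = - 104 \left(242 + \frac{1537}{-34 - \frac{1}{59}}\right) = - 104 \left(242 + \frac{1537}{- \frac{2007}{59}}\right) = - 104 \left(242 + 1537 \left(- \frac{59}{2007}\right)\right) = - 104 \left(242 - \frac{90683}{2007}\right) = \left(-104\right) \frac{395011}{2007} = - \frac{41081144}{2007}$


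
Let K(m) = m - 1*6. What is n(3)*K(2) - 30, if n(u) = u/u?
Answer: -34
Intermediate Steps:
n(u) = 1
K(m) = -6 + m (K(m) = m - 6 = -6 + m)
n(3)*K(2) - 30 = 1*(-6 + 2) - 30 = 1*(-4) - 30 = -4 - 30 = -34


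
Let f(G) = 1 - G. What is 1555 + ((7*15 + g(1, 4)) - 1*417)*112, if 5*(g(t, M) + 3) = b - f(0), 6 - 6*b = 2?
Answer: -505987/15 ≈ -33732.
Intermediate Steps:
b = ⅔ (b = 1 - ⅙*2 = 1 - ⅓ = ⅔ ≈ 0.66667)
g(t, M) = -46/15 (g(t, M) = -3 + (⅔ - (1 - 1*0))/5 = -3 + (⅔ - (1 + 0))/5 = -3 + (⅔ - 1*1)/5 = -3 + (⅔ - 1)/5 = -3 + (⅕)*(-⅓) = -3 - 1/15 = -46/15)
1555 + ((7*15 + g(1, 4)) - 1*417)*112 = 1555 + ((7*15 - 46/15) - 1*417)*112 = 1555 + ((105 - 46/15) - 417)*112 = 1555 + (1529/15 - 417)*112 = 1555 - 4726/15*112 = 1555 - 529312/15 = -505987/15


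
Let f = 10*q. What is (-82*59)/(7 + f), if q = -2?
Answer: 4838/13 ≈ 372.15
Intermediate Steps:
f = -20 (f = 10*(-2) = -20)
(-82*59)/(7 + f) = (-82*59)/(7 - 20) = -4838/(-13) = -4838*(-1/13) = 4838/13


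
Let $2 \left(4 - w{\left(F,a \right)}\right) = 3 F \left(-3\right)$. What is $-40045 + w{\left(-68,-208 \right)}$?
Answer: $-40347$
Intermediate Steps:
$w{\left(F,a \right)} = 4 + \frac{9 F}{2}$ ($w{\left(F,a \right)} = 4 - \frac{3 F \left(-3\right)}{2} = 4 - \frac{\left(-9\right) F}{2} = 4 + \frac{9 F}{2}$)
$-40045 + w{\left(-68,-208 \right)} = -40045 + \left(4 + \frac{9}{2} \left(-68\right)\right) = -40045 + \left(4 - 306\right) = -40045 - 302 = -40347$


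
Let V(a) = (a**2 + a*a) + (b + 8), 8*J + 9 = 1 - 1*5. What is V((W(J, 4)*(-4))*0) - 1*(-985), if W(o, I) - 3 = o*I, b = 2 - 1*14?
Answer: 981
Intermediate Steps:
b = -12 (b = 2 - 14 = -12)
J = -13/8 (J = -9/8 + (1 - 1*5)/8 = -9/8 + (1 - 5)/8 = -9/8 + (1/8)*(-4) = -9/8 - 1/2 = -13/8 ≈ -1.6250)
W(o, I) = 3 + I*o (W(o, I) = 3 + o*I = 3 + I*o)
V(a) = -4 + 2*a**2 (V(a) = (a**2 + a*a) + (-12 + 8) = (a**2 + a**2) - 4 = 2*a**2 - 4 = -4 + 2*a**2)
V((W(J, 4)*(-4))*0) - 1*(-985) = (-4 + 2*(((3 + 4*(-13/8))*(-4))*0)**2) - 1*(-985) = (-4 + 2*(((3 - 13/2)*(-4))*0)**2) + 985 = (-4 + 2*(-7/2*(-4)*0)**2) + 985 = (-4 + 2*(14*0)**2) + 985 = (-4 + 2*0**2) + 985 = (-4 + 2*0) + 985 = (-4 + 0) + 985 = -4 + 985 = 981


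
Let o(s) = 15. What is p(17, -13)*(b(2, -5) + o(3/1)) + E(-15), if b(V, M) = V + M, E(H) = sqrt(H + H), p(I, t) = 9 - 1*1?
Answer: 96 + I*sqrt(30) ≈ 96.0 + 5.4772*I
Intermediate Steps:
p(I, t) = 8 (p(I, t) = 9 - 1 = 8)
E(H) = sqrt(2)*sqrt(H) (E(H) = sqrt(2*H) = sqrt(2)*sqrt(H))
b(V, M) = M + V
p(17, -13)*(b(2, -5) + o(3/1)) + E(-15) = 8*((-5 + 2) + 15) + sqrt(2)*sqrt(-15) = 8*(-3 + 15) + sqrt(2)*(I*sqrt(15)) = 8*12 + I*sqrt(30) = 96 + I*sqrt(30)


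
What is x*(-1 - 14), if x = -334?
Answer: 5010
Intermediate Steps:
x*(-1 - 14) = -334*(-1 - 14) = -334*(-15) = 5010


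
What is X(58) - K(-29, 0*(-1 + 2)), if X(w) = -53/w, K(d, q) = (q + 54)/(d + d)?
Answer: 1/58 ≈ 0.017241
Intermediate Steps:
K(d, q) = (54 + q)/(2*d) (K(d, q) = (54 + q)/((2*d)) = (54 + q)*(1/(2*d)) = (54 + q)/(2*d))
X(58) - K(-29, 0*(-1 + 2)) = -53/58 - (54 + 0*(-1 + 2))/(2*(-29)) = -53*1/58 - (-1)*(54 + 0*1)/(2*29) = -53/58 - (-1)*(54 + 0)/(2*29) = -53/58 - (-1)*54/(2*29) = -53/58 - 1*(-27/29) = -53/58 + 27/29 = 1/58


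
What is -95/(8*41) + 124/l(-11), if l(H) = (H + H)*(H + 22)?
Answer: -31831/39688 ≈ -0.80203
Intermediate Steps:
l(H) = 2*H*(22 + H) (l(H) = (2*H)*(22 + H) = 2*H*(22 + H))
-95/(8*41) + 124/l(-11) = -95/(8*41) + 124/((2*(-11)*(22 - 11))) = -95/328 + 124/((2*(-11)*11)) = -95*1/328 + 124/(-242) = -95/328 + 124*(-1/242) = -95/328 - 62/121 = -31831/39688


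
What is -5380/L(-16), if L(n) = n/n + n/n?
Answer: -2690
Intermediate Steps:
L(n) = 2 (L(n) = 1 + 1 = 2)
-5380/L(-16) = -5380/2 = -5380*½ = -2690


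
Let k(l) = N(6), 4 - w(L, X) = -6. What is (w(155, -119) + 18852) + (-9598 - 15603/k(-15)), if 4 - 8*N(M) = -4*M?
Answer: 4806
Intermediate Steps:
w(L, X) = 10 (w(L, X) = 4 - 1*(-6) = 4 + 6 = 10)
N(M) = 1/2 + M/2 (N(M) = 1/2 - (-1)*M/2 = 1/2 + M/2)
k(l) = 7/2 (k(l) = 1/2 + (1/2)*6 = 1/2 + 3 = 7/2)
(w(155, -119) + 18852) + (-9598 - 15603/k(-15)) = (10 + 18852) + (-9598 - 15603/7/2) = 18862 + (-9598 - 15603*2/7) = 18862 + (-9598 - 4458) = 18862 - 14056 = 4806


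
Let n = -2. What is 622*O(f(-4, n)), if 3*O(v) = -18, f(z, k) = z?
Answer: -3732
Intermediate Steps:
O(v) = -6 (O(v) = (⅓)*(-18) = -6)
622*O(f(-4, n)) = 622*(-6) = -3732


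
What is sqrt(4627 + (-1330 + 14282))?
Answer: sqrt(17579) ≈ 132.59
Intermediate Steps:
sqrt(4627 + (-1330 + 14282)) = sqrt(4627 + 12952) = sqrt(17579)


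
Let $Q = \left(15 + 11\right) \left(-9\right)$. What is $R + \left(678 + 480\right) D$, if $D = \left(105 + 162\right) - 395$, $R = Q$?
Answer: $-148458$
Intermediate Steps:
$Q = -234$ ($Q = 26 \left(-9\right) = -234$)
$R = -234$
$D = -128$ ($D = 267 - 395 = -128$)
$R + \left(678 + 480\right) D = -234 + \left(678 + 480\right) \left(-128\right) = -234 + 1158 \left(-128\right) = -234 - 148224 = -148458$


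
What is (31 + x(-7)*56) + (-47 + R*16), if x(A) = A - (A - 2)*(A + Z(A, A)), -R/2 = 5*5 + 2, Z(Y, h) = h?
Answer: -8328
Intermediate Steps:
R = -54 (R = -2*(5*5 + 2) = -2*(25 + 2) = -2*27 = -54)
x(A) = A - 2*A*(-2 + A) (x(A) = A - (A - 2)*(A + A) = A - (-2 + A)*2*A = A - 2*A*(-2 + A))
(31 + x(-7)*56) + (-47 + R*16) = (31 - 7*(5 - 2*(-7))*56) + (-47 - 54*16) = (31 - 7*(5 + 14)*56) + (-47 - 864) = (31 - 7*19*56) - 911 = (31 - 133*56) - 911 = (31 - 7448) - 911 = -7417 - 911 = -8328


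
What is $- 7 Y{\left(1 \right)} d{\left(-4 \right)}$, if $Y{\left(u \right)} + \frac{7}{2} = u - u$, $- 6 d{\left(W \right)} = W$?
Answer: $\frac{49}{3} \approx 16.333$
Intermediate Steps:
$d{\left(W \right)} = - \frac{W}{6}$
$Y{\left(u \right)} = - \frac{7}{2}$ ($Y{\left(u \right)} = - \frac{7}{2} + \left(u - u\right) = - \frac{7}{2} + 0 = - \frac{7}{2}$)
$- 7 Y{\left(1 \right)} d{\left(-4 \right)} = \left(-7\right) \left(- \frac{7}{2}\right) \left(\left(- \frac{1}{6}\right) \left(-4\right)\right) = \frac{49}{2} \cdot \frac{2}{3} = \frac{49}{3}$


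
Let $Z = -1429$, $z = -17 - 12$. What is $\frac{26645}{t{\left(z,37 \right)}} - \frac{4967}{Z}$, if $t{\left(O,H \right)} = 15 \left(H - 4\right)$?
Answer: $\frac{8106874}{141471} \approx 57.304$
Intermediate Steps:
$z = -29$
$t{\left(O,H \right)} = -60 + 15 H$ ($t{\left(O,H \right)} = 15 \left(-4 + H\right) = -60 + 15 H$)
$\frac{26645}{t{\left(z,37 \right)}} - \frac{4967}{Z} = \frac{26645}{-60 + 15 \cdot 37} - \frac{4967}{-1429} = \frac{26645}{-60 + 555} - - \frac{4967}{1429} = \frac{26645}{495} + \frac{4967}{1429} = 26645 \cdot \frac{1}{495} + \frac{4967}{1429} = \frac{5329}{99} + \frac{4967}{1429} = \frac{8106874}{141471}$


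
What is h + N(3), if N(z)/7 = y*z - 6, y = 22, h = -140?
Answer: 280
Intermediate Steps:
N(z) = -42 + 154*z (N(z) = 7*(22*z - 6) = 7*(-6 + 22*z) = -42 + 154*z)
h + N(3) = -140 + (-42 + 154*3) = -140 + (-42 + 462) = -140 + 420 = 280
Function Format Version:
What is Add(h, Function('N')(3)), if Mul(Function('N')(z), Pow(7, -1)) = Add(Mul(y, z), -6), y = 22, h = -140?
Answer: 280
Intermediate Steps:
Function('N')(z) = Add(-42, Mul(154, z)) (Function('N')(z) = Mul(7, Add(Mul(22, z), -6)) = Mul(7, Add(-6, Mul(22, z))) = Add(-42, Mul(154, z)))
Add(h, Function('N')(3)) = Add(-140, Add(-42, Mul(154, 3))) = Add(-140, Add(-42, 462)) = Add(-140, 420) = 280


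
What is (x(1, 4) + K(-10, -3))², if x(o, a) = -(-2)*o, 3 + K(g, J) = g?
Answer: 121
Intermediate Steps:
K(g, J) = -3 + g
x(o, a) = 2*o
(x(1, 4) + K(-10, -3))² = (2*1 + (-3 - 10))² = (2 - 13)² = (-11)² = 121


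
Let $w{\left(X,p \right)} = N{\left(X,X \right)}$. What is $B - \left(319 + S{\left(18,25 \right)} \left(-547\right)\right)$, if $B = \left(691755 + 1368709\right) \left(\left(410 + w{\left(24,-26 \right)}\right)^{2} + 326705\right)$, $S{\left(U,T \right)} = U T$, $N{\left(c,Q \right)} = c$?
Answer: $1061264894135$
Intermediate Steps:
$w{\left(X,p \right)} = X$
$S{\left(U,T \right)} = T U$
$B = 1061264648304$ ($B = \left(691755 + 1368709\right) \left(\left(410 + 24\right)^{2} + 326705\right) = 2060464 \left(434^{2} + 326705\right) = 2060464 \left(188356 + 326705\right) = 2060464 \cdot 515061 = 1061264648304$)
$B - \left(319 + S{\left(18,25 \right)} \left(-547\right)\right) = 1061264648304 - \left(319 + 25 \cdot 18 \left(-547\right)\right) = 1061264648304 - \left(319 + 450 \left(-547\right)\right) = 1061264648304 - \left(319 - 246150\right) = 1061264648304 - -245831 = 1061264648304 + 245831 = 1061264894135$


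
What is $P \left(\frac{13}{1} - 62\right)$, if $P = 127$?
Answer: $-6223$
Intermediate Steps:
$P \left(\frac{13}{1} - 62\right) = 127 \left(\frac{13}{1} - 62\right) = 127 \left(13 \cdot 1 - 62\right) = 127 \left(13 - 62\right) = 127 \left(-49\right) = -6223$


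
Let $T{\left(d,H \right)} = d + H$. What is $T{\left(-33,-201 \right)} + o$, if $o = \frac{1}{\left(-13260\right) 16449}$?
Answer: $- \frac{51038615161}{218113740} \approx -234.0$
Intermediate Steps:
$T{\left(d,H \right)} = H + d$
$o = - \frac{1}{218113740}$ ($o = \left(- \frac{1}{13260}\right) \frac{1}{16449} = - \frac{1}{218113740} \approx -4.5848 \cdot 10^{-9}$)
$T{\left(-33,-201 \right)} + o = \left(-201 - 33\right) - \frac{1}{218113740} = -234 - \frac{1}{218113740} = - \frac{51038615161}{218113740}$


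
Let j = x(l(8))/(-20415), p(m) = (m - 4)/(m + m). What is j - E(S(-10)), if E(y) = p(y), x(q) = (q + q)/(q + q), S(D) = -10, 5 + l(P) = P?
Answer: -28583/40830 ≈ -0.70005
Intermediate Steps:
l(P) = -5 + P
p(m) = (-4 + m)/(2*m) (p(m) = (-4 + m)/((2*m)) = (-4 + m)*(1/(2*m)) = (-4 + m)/(2*m))
x(q) = 1 (x(q) = (2*q)/((2*q)) = (2*q)*(1/(2*q)) = 1)
E(y) = (-4 + y)/(2*y)
j = -1/20415 (j = 1/(-20415) = 1*(-1/20415) = -1/20415 ≈ -4.8984e-5)
j - E(S(-10)) = -1/20415 - (-4 - 10)/(2*(-10)) = -1/20415 - (-1)*(-14)/(2*10) = -1/20415 - 1*7/10 = -1/20415 - 7/10 = -28583/40830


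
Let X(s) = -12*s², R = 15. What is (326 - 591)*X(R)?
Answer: 715500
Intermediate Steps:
(326 - 591)*X(R) = (326 - 591)*(-12*15²) = -(-3180)*225 = -265*(-2700) = 715500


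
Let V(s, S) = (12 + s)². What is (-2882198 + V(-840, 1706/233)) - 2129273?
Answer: -4325887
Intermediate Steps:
(-2882198 + V(-840, 1706/233)) - 2129273 = (-2882198 + (12 - 840)²) - 2129273 = (-2882198 + (-828)²) - 2129273 = (-2882198 + 685584) - 2129273 = -2196614 - 2129273 = -4325887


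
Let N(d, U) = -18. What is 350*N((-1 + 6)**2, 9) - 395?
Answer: -6695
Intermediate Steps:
350*N((-1 + 6)**2, 9) - 395 = 350*(-18) - 395 = -6300 - 395 = -6695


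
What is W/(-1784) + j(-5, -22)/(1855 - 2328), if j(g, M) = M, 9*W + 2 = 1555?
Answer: -34667/690408 ≈ -0.050212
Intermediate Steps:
W = 1553/9 (W = -2/9 + (1/9)*1555 = -2/9 + 1555/9 = 1553/9 ≈ 172.56)
W/(-1784) + j(-5, -22)/(1855 - 2328) = (1553/9)/(-1784) - 22/(1855 - 2328) = (1553/9)*(-1/1784) - 22/(-473) = -1553/16056 - 22*(-1/473) = -1553/16056 + 2/43 = -34667/690408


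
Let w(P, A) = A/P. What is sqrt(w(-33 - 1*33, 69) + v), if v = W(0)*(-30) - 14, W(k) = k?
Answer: I*sqrt(7282)/22 ≈ 3.8788*I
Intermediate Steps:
v = -14 (v = 0*(-30) - 14 = 0 - 14 = -14)
sqrt(w(-33 - 1*33, 69) + v) = sqrt(69/(-33 - 1*33) - 14) = sqrt(69/(-33 - 33) - 14) = sqrt(69/(-66) - 14) = sqrt(69*(-1/66) - 14) = sqrt(-23/22 - 14) = sqrt(-331/22) = I*sqrt(7282)/22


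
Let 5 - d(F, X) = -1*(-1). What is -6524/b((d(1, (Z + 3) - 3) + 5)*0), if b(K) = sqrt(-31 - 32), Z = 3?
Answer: 932*I*sqrt(7)/3 ≈ 821.95*I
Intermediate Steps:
d(F, X) = 4 (d(F, X) = 5 - (-1)*(-1) = 5 - 1*1 = 5 - 1 = 4)
b(K) = 3*I*sqrt(7) (b(K) = sqrt(-63) = 3*I*sqrt(7))
-6524/b((d(1, (Z + 3) - 3) + 5)*0) = -6524*(-I*sqrt(7)/21) = -(-932)*I*sqrt(7)/3 = 932*I*sqrt(7)/3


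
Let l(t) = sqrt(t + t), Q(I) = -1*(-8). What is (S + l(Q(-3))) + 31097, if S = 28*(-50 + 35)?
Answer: 30681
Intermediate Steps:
Q(I) = 8
S = -420 (S = 28*(-15) = -420)
l(t) = sqrt(2)*sqrt(t) (l(t) = sqrt(2*t) = sqrt(2)*sqrt(t))
(S + l(Q(-3))) + 31097 = (-420 + sqrt(2)*sqrt(8)) + 31097 = (-420 + sqrt(2)*(2*sqrt(2))) + 31097 = (-420 + 4) + 31097 = -416 + 31097 = 30681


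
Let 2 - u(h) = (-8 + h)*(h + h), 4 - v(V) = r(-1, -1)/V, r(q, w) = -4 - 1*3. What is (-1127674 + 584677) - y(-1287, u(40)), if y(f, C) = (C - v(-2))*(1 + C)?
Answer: -14170163/2 ≈ -7.0851e+6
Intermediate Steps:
r(q, w) = -7 (r(q, w) = -4 - 3 = -7)
v(V) = 4 + 7/V (v(V) = 4 - (-7)/V = 4 + 7/V)
u(h) = 2 - 2*h*(-8 + h) (u(h) = 2 - (-8 + h)*(h + h) = 2 - (-8 + h)*2*h = 2 - 2*h*(-8 + h))
y(f, C) = (1 + C)*(-½ + C) (y(f, C) = (C - (4 + 7/(-2)))*(1 + C) = (C - (4 + 7*(-½)))*(1 + C) = (C - (4 - 7/2))*(1 + C) = (C - 1*½)*(1 + C) = (C - ½)*(1 + C) = (-½ + C)*(1 + C) = (1 + C)*(-½ + C))
(-1127674 + 584677) - y(-1287, u(40)) = (-1127674 + 584677) - (-½ + (2 - 2*40² + 16*40)² + (2 - 2*40² + 16*40)/2) = -542997 - (-½ + (2 - 2*1600 + 640)² + (2 - 2*1600 + 640)/2) = -542997 - (-½ + (2 - 3200 + 640)² + (2 - 3200 + 640)/2) = -542997 - (-½ + (-2558)² + (½)*(-2558)) = -542997 - (-½ + 6543364 - 1279) = -542997 - 1*13084169/2 = -542997 - 13084169/2 = -14170163/2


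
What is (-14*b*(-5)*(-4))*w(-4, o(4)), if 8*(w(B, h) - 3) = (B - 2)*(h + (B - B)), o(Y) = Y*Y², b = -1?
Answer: -12600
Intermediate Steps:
o(Y) = Y³
w(B, h) = 3 + h*(-2 + B)/8 (w(B, h) = 3 + ((B - 2)*(h + (B - B)))/8 = 3 + ((-2 + B)*(h + 0))/8 = 3 + ((-2 + B)*h)/8 = 3 + (h*(-2 + B))/8 = 3 + h*(-2 + B)/8)
(-14*b*(-5)*(-4))*w(-4, o(4)) = (-14*(-1*(-5))*(-4))*(3 - ¼*4³ + (⅛)*(-4)*4³) = (-70*(-4))*(3 - ¼*64 + (⅛)*(-4)*64) = (-14*(-20))*(3 - 16 - 32) = 280*(-45) = -12600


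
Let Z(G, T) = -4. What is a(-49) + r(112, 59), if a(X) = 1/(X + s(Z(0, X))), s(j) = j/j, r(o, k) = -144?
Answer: -6913/48 ≈ -144.02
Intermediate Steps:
s(j) = 1
a(X) = 1/(1 + X) (a(X) = 1/(X + 1) = 1/(1 + X))
a(-49) + r(112, 59) = 1/(1 - 49) - 144 = 1/(-48) - 144 = -1/48 - 144 = -6913/48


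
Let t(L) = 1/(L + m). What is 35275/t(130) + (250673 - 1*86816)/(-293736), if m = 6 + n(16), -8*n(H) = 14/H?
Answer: 3754761678373/783296 ≈ 4.7935e+6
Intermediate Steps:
n(H) = -7/(4*H)
m = 377/64 (m = 6 - 7/4/16 = 6 - 7/4*1/16 = 6 - 7/64 = 377/64 ≈ 5.8906)
t(L) = 1/(377/64 + L) (t(L) = 1/(L + 377/64) = 1/(377/64 + L))
35275/t(130) + (250673 - 1*86816)/(-293736) = 35275/((64/(377 + 64*130))) + (250673 - 1*86816)/(-293736) = 35275/((64/(377 + 8320))) + (250673 - 86816)*(-1/293736) = 35275/((64/8697)) + 163857*(-1/293736) = 35275/((64*(1/8697))) - 54619/97912 = 35275/(64/8697) - 54619/97912 = 35275*(8697/64) - 54619/97912 = 306786675/64 - 54619/97912 = 3754761678373/783296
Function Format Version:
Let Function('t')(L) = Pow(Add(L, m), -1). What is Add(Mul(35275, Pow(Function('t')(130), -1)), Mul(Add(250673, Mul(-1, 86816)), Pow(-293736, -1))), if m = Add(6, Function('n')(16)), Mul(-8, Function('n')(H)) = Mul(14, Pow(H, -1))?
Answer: Rational(3754761678373, 783296) ≈ 4.7935e+6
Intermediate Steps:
Function('n')(H) = Mul(Rational(-7, 4), Pow(H, -1)) (Function('n')(H) = Mul(Rational(-1, 8), Mul(14, Pow(H, -1))) = Mul(Rational(-7, 4), Pow(H, -1)))
m = Rational(377, 64) (m = Add(6, Mul(Rational(-7, 4), Pow(16, -1))) = Add(6, Mul(Rational(-7, 4), Rational(1, 16))) = Add(6, Rational(-7, 64)) = Rational(377, 64) ≈ 5.8906)
Function('t')(L) = Pow(Add(Rational(377, 64), L), -1) (Function('t')(L) = Pow(Add(L, Rational(377, 64)), -1) = Pow(Add(Rational(377, 64), L), -1))
Add(Mul(35275, Pow(Function('t')(130), -1)), Mul(Add(250673, Mul(-1, 86816)), Pow(-293736, -1))) = Add(Mul(35275, Pow(Mul(64, Pow(Add(377, Mul(64, 130)), -1)), -1)), Mul(Add(250673, Mul(-1, 86816)), Pow(-293736, -1))) = Add(Mul(35275, Pow(Mul(64, Pow(Add(377, 8320), -1)), -1)), Mul(Add(250673, -86816), Rational(-1, 293736))) = Add(Mul(35275, Pow(Mul(64, Pow(8697, -1)), -1)), Mul(163857, Rational(-1, 293736))) = Add(Mul(35275, Pow(Mul(64, Rational(1, 8697)), -1)), Rational(-54619, 97912)) = Add(Mul(35275, Pow(Rational(64, 8697), -1)), Rational(-54619, 97912)) = Add(Mul(35275, Rational(8697, 64)), Rational(-54619, 97912)) = Add(Rational(306786675, 64), Rational(-54619, 97912)) = Rational(3754761678373, 783296)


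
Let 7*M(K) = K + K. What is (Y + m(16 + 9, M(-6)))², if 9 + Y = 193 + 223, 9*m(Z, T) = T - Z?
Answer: 647906116/3969 ≈ 1.6324e+5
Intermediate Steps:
M(K) = 2*K/7 (M(K) = (K + K)/7 = (2*K)/7 = 2*K/7)
m(Z, T) = -Z/9 + T/9 (m(Z, T) = (T - Z)/9 = -Z/9 + T/9)
Y = 407 (Y = -9 + (193 + 223) = -9 + 416 = 407)
(Y + m(16 + 9, M(-6)))² = (407 + (-(16 + 9)/9 + ((2/7)*(-6))/9))² = (407 + (-⅑*25 + (⅑)*(-12/7)))² = (407 + (-25/9 - 4/21))² = (407 - 187/63)² = (25454/63)² = 647906116/3969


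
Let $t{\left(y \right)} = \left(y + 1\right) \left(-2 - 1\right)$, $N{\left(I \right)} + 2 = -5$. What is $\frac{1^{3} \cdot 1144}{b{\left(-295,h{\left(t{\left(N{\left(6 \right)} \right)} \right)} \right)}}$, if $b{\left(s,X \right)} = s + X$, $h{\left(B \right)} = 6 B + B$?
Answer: $- \frac{88}{13} \approx -6.7692$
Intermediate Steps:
$N{\left(I \right)} = -7$ ($N{\left(I \right)} = -2 - 5 = -7$)
$t{\left(y \right)} = -3 - 3 y$ ($t{\left(y \right)} = \left(1 + y\right) \left(-3\right) = -3 - 3 y$)
$h{\left(B \right)} = 7 B$
$b{\left(s,X \right)} = X + s$
$\frac{1^{3} \cdot 1144}{b{\left(-295,h{\left(t{\left(N{\left(6 \right)} \right)} \right)} \right)}} = \frac{1^{3} \cdot 1144}{7 \left(-3 - -21\right) - 295} = \frac{1 \cdot 1144}{7 \left(-3 + 21\right) - 295} = \frac{1144}{7 \cdot 18 - 295} = \frac{1144}{126 - 295} = \frac{1144}{-169} = 1144 \left(- \frac{1}{169}\right) = - \frac{88}{13}$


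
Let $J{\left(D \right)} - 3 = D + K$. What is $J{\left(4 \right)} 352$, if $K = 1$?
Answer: $2816$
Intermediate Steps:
$J{\left(D \right)} = 4 + D$ ($J{\left(D \right)} = 3 + \left(D + 1\right) = 3 + \left(1 + D\right) = 4 + D$)
$J{\left(4 \right)} 352 = \left(4 + 4\right) 352 = 8 \cdot 352 = 2816$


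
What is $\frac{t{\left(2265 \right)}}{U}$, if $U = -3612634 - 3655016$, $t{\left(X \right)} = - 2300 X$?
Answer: $\frac{34730}{48451} \approx 0.71681$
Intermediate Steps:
$U = -7267650$
$\frac{t{\left(2265 \right)}}{U} = \frac{\left(-2300\right) 2265}{-7267650} = \left(-5209500\right) \left(- \frac{1}{7267650}\right) = \frac{34730}{48451}$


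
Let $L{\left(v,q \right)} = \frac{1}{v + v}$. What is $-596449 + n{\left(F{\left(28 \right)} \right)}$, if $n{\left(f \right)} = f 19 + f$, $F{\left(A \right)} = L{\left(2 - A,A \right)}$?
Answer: $- \frac{7753842}{13} \approx -5.9645 \cdot 10^{5}$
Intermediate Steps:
$L{\left(v,q \right)} = \frac{1}{2 v}$
$F{\left(A \right)} = \frac{1}{2 \left(2 - A\right)}$
$n{\left(f \right)} = 20 f$ ($n{\left(f \right)} = 19 f + f = 20 f$)
$-596449 + n{\left(F{\left(28 \right)} \right)} = -596449 + 20 \left(- \frac{1}{-4 + 2 \cdot 28}\right) = -596449 + 20 \left(- \frac{1}{-4 + 56}\right) = -596449 + 20 \left(- \frac{1}{52}\right) = -596449 - \frac{5}{13} = - \frac{7753842}{13}$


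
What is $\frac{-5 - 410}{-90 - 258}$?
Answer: $\frac{415}{348} \approx 1.1925$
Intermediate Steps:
$\frac{-5 - 410}{-90 - 258} = - \frac{415}{-348} = \left(-415\right) \left(- \frac{1}{348}\right) = \frac{415}{348}$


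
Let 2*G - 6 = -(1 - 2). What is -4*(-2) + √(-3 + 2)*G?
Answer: 8 + 7*I/2 ≈ 8.0 + 3.5*I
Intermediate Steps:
G = 7/2 (G = 3 + (-(1 - 2))/2 = 3 + (-1*(-1))/2 = 3 + (½)*1 = 3 + ½ = 7/2 ≈ 3.5000)
-4*(-2) + √(-3 + 2)*G = -4*(-2) + √(-3 + 2)*(7/2) = 8 + √(-1)*(7/2) = 8 + I*(7/2) = 8 + 7*I/2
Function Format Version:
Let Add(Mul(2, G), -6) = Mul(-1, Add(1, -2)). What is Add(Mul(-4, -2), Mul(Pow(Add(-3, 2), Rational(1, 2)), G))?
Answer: Add(8, Mul(Rational(7, 2), I)) ≈ Add(8.0000, Mul(3.5000, I))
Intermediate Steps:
G = Rational(7, 2) (G = Add(3, Mul(Rational(1, 2), Mul(-1, Add(1, -2)))) = Add(3, Mul(Rational(1, 2), Mul(-1, -1))) = Add(3, Mul(Rational(1, 2), 1)) = Add(3, Rational(1, 2)) = Rational(7, 2) ≈ 3.5000)
Add(Mul(-4, -2), Mul(Pow(Add(-3, 2), Rational(1, 2)), G)) = Add(Mul(-4, -2), Mul(Pow(Add(-3, 2), Rational(1, 2)), Rational(7, 2))) = Add(8, Mul(Pow(-1, Rational(1, 2)), Rational(7, 2))) = Add(8, Mul(I, Rational(7, 2))) = Add(8, Mul(Rational(7, 2), I))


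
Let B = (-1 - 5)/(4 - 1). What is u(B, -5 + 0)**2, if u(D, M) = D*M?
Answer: 100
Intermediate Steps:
B = -2 (B = -6/3 = -6*1/3 = -2)
u(B, -5 + 0)**2 = (-2*(-5 + 0))**2 = (-2*(-5))**2 = 10**2 = 100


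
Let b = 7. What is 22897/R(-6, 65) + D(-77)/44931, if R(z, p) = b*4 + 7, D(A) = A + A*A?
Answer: 146998561/224655 ≈ 654.33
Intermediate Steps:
D(A) = A + A²
R(z, p) = 35 (R(z, p) = 7*4 + 7 = 28 + 7 = 35)
22897/R(-6, 65) + D(-77)/44931 = 22897/35 - 77*(1 - 77)/44931 = 22897*(1/35) - 77*(-76)*(1/44931) = 3271/5 + 5852*(1/44931) = 3271/5 + 5852/44931 = 146998561/224655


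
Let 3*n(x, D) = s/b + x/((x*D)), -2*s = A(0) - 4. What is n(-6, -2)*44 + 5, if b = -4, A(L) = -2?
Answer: -40/3 ≈ -13.333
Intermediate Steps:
s = 3 (s = -(-2 - 4)/2 = -½*(-6) = 3)
n(x, D) = -¼ + 1/(3*D) (n(x, D) = (3/(-4) + x/((x*D)))/3 = (3*(-¼) + x/((D*x)))/3 = (-¾ + x*(1/(D*x)))/3 = (-¾ + 1/D)/3 = -¼ + 1/(3*D))
n(-6, -2)*44 + 5 = ((1/12)*(4 - 3*(-2))/(-2))*44 + 5 = ((1/12)*(-½)*(4 + 6))*44 + 5 = ((1/12)*(-½)*10)*44 + 5 = -5/12*44 + 5 = -55/3 + 5 = -40/3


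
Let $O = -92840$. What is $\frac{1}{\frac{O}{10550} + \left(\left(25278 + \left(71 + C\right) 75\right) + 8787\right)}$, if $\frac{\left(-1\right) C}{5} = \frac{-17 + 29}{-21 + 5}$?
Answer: $\frac{20}{793249} \approx 2.5213 \cdot 10^{-5}$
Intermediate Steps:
$C = \frac{15}{4}$ ($C = - 5 \frac{-17 + 29}{-21 + 5} = - 5 \frac{12}{-16} = - 5 \cdot 12 \left(- \frac{1}{16}\right) = \left(-5\right) \left(- \frac{3}{4}\right) = \frac{15}{4} \approx 3.75$)
$\frac{1}{\frac{O}{10550} + \left(\left(25278 + \left(71 + C\right) 75\right) + 8787\right)} = \frac{1}{- \frac{92840}{10550} + \left(\left(25278 + \left(71 + \frac{15}{4}\right) 75\right) + 8787\right)} = \frac{1}{\left(-92840\right) \frac{1}{10550} + \left(\left(25278 + \frac{299}{4} \cdot 75\right) + 8787\right)} = \frac{1}{- \frac{44}{5} + \left(\left(25278 + \frac{22425}{4}\right) + 8787\right)} = \frac{1}{- \frac{44}{5} + \left(\frac{123537}{4} + 8787\right)} = \frac{1}{- \frac{44}{5} + \frac{158685}{4}} = \frac{1}{\frac{793249}{20}} = \frac{20}{793249}$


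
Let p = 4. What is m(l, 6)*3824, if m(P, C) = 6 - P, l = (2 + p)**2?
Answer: -114720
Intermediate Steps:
l = 36 (l = (2 + 4)**2 = 6**2 = 36)
m(l, 6)*3824 = (6 - 1*36)*3824 = (6 - 36)*3824 = -30*3824 = -114720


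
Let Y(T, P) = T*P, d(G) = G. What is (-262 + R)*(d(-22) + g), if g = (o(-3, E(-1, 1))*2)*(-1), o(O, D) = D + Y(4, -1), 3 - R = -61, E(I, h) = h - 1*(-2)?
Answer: 3960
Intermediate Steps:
E(I, h) = 2 + h (E(I, h) = h + 2 = 2 + h)
Y(T, P) = P*T
R = 64 (R = 3 - 1*(-61) = 3 + 61 = 64)
o(O, D) = -4 + D (o(O, D) = D - 1*4 = D - 4 = -4 + D)
g = 2 (g = ((-4 + (2 + 1))*2)*(-1) = ((-4 + 3)*2)*(-1) = -1*2*(-1) = -2*(-1) = 2)
(-262 + R)*(d(-22) + g) = (-262 + 64)*(-22 + 2) = -198*(-20) = 3960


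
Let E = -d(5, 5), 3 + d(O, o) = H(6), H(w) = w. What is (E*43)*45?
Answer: -5805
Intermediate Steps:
d(O, o) = 3 (d(O, o) = -3 + 6 = 3)
E = -3 (E = -1*3 = -3)
(E*43)*45 = -3*43*45 = -129*45 = -5805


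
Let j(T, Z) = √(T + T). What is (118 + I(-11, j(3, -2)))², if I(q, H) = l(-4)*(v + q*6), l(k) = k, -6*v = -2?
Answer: 1304164/9 ≈ 1.4491e+5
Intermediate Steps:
j(T, Z) = √2*√T (j(T, Z) = √(2*T) = √2*√T)
v = ⅓ (v = -⅙*(-2) = ⅓ ≈ 0.33333)
I(q, H) = -4/3 - 24*q (I(q, H) = -4*(⅓ + q*6) = -4*(⅓ + 6*q) = -4/3 - 24*q)
(118 + I(-11, j(3, -2)))² = (118 + (-4/3 - 24*(-11)))² = (118 + (-4/3 + 264))² = (118 + 788/3)² = (1142/3)² = 1304164/9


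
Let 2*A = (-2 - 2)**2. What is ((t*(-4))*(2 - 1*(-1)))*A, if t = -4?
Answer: 384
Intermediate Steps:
A = 8 (A = (-2 - 2)**2/2 = (1/2)*(-4)**2 = (1/2)*16 = 8)
((t*(-4))*(2 - 1*(-1)))*A = ((-4*(-4))*(2 - 1*(-1)))*8 = (16*(2 + 1))*8 = (16*3)*8 = 48*8 = 384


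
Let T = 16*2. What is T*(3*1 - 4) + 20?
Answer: -12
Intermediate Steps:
T = 32
T*(3*1 - 4) + 20 = 32*(3*1 - 4) + 20 = 32*(3 - 4) + 20 = 32*(-1) + 20 = -32 + 20 = -12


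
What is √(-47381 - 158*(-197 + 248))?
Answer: I*√55439 ≈ 235.45*I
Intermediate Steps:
√(-47381 - 158*(-197 + 248)) = √(-47381 - 158*51) = √(-47381 - 8058) = √(-55439) = I*√55439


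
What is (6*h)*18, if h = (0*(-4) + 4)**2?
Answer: 1728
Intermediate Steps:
h = 16 (h = (0 + 4)**2 = 4**2 = 16)
(6*h)*18 = (6*16)*18 = 96*18 = 1728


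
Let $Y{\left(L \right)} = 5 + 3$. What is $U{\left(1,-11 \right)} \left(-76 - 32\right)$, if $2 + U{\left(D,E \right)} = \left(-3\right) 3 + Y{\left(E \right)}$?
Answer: $324$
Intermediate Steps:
$Y{\left(L \right)} = 8$
$U{\left(D,E \right)} = -3$ ($U{\left(D,E \right)} = -2 + \left(\left(-3\right) 3 + 8\right) = -2 + \left(-9 + 8\right) = -2 - 1 = -3$)
$U{\left(1,-11 \right)} \left(-76 - 32\right) = - 3 \left(-76 - 32\right) = \left(-3\right) \left(-108\right) = 324$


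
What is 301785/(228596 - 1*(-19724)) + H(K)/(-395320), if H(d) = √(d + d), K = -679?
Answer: 60357/49664 - I*√1358/395320 ≈ 1.2153 - 9.3218e-5*I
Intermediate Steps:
H(d) = √2*√d (H(d) = √(2*d) = √2*√d)
301785/(228596 - 1*(-19724)) + H(K)/(-395320) = 301785/(228596 - 1*(-19724)) + (√2*√(-679))/(-395320) = 301785/(228596 + 19724) + (√2*(I*√679))*(-1/395320) = 301785/248320 + (I*√1358)*(-1/395320) = 301785*(1/248320) - I*√1358/395320 = 60357/49664 - I*√1358/395320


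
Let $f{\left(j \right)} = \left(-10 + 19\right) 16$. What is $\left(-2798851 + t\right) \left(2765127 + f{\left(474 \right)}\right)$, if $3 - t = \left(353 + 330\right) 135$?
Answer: $-7994545020363$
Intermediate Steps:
$f{\left(j \right)} = 144$ ($f{\left(j \right)} = 9 \cdot 16 = 144$)
$t = -92202$ ($t = 3 - \left(353 + 330\right) 135 = 3 - 683 \cdot 135 = 3 - 92205 = -92202$)
$\left(-2798851 + t\right) \left(2765127 + f{\left(474 \right)}\right) = \left(-2798851 - 92202\right) \left(2765127 + 144\right) = \left(-2891053\right) 2765271 = -7994545020363$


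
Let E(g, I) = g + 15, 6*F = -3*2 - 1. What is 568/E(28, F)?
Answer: 568/43 ≈ 13.209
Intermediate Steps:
F = -7/6 (F = (-3*2 - 1)/6 = (-6 - 1)/6 = (1/6)*(-7) = -7/6 ≈ -1.1667)
E(g, I) = 15 + g
568/E(28, F) = 568/(15 + 28) = 568/43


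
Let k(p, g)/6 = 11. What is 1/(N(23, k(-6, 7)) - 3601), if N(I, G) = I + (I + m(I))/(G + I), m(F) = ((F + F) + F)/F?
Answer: -89/318416 ≈ -0.00027951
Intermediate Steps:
k(p, g) = 66 (k(p, g) = 6*11 = 66)
m(F) = 3 (m(F) = (2*F + F)/F = (3*F)/F = 3)
N(I, G) = I + (3 + I)/(G + I) (N(I, G) = I + (I + 3)/(G + I) = I + (3 + I)/(G + I))
1/(N(23, k(-6, 7)) - 3601) = 1/((3 + 23 + 23² + 66*23)/(66 + 23) - 3601) = 1/((3 + 23 + 529 + 1518)/89 - 3601) = 1/((1/89)*2073 - 3601) = 1/(2073/89 - 3601) = 1/(-318416/89) = -89/318416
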